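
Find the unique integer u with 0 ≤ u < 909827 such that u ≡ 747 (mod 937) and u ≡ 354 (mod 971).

937⁻¹ mod 971: 937·257 ≡ 1 (mod 971), so 937⁻¹ ≡ 257.
u = 747 + 937·((354 − 747)·257 mod 971) = 747 + 937·954 = 894645.

894645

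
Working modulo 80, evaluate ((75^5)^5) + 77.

72

(75)^5 ≡ 75 (mod 80)
(75)^5 ≡ 75 (mod 80)
75 + 77 = 152 ≡ 72 (mod 80)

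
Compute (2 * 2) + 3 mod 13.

7

2 * 2 = 4
4 + 3 = 7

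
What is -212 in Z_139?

-212 = -2×139 + 66, so -212 ≡ 66 (mod 139).

66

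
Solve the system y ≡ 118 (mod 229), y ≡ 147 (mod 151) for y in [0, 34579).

229⁻¹ mod 151: 229×91 ≡ 1 (mod 151), so 229⁻¹ ≡ 91.
y = 118 + 229×((147 − 118)×91 mod 151) = 118 + 229×72 = 16606.
Check: 16606 mod 229 = 118, 16606 mod 151 = 147. ✓

16606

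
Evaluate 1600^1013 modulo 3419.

2809

By square-and-multiply:
1013 in binary is 1111110101, i.e. 1013 = 512 + 256 + 128 + 64 + 32 + 16 + 4 + 1.
1600^1 ≡ 1600 (mod 3419)
1600^2 ≡ 1600^2 = 2560000 ≡ 2588 (mod 3419)
1600^4 ≡ 2588^2 = 6697744 ≡ 3342 (mod 3419)
1600^8 ≡ 3342^2 = 11168964 ≡ 2510 (mod 3419)
1600^16 ≡ 2510^2 = 6300100 ≡ 2302 (mod 3419)
1600^32 ≡ 2302^2 = 5299204 ≡ 3173 (mod 3419)
1600^64 ≡ 3173^2 = 10067929 ≡ 2393 (mod 3419)
1600^128 ≡ 2393^2 = 5726449 ≡ 3043 (mod 3419)
1600^256 ≡ 3043^2 = 9259849 ≡ 1197 (mod 3419)
1600^512 ≡ 1197^2 = 1432809 ≡ 248 (mod 3419)
1600^1013 = 1600^512 * 1600^256 * 1600^128 * 1600^64 * 1600^32 * 1600^16 * 1600^4 * 1600^1 ≡ 248 * 1197 * 3043 * 2393 * 3173 * 2302 * 3342 * 1600 (mod 3419).
Accumulate the product:
248 * 1197 = 296856 ≡ 2822
2822 * 3043 = 8587346 ≡ 2237
2237 * 2393 = 5353141 ≡ 2406
2406 * 3173 = 7634238 ≡ 3030
3030 * 2302 = 6975060 ≡ 300
300 * 3342 = 1002600 ≡ 833
833 * 1600 = 1332800 ≡ 2809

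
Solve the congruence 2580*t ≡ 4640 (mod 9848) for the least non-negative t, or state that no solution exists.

gcd(2580, 9848) = 4, and 4 | 4640, so solutions exist.
Divide through by 4: 645*t mod 2462 = 1160.
645⁻¹ ≡ 313 (mod 2462).
t ≡ 313*1160 ≡ 1166 (mod 2462).
The smallest non-negative solution is t = 1166.

1166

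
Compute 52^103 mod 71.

Using repeated squaring:
103 in binary is 1100111, i.e. 103 = 64 + 32 + 4 + 2 + 1.
52^1 ≡ 52 (mod 71)
52^2 ≡ 52^2 = 2704 ≡ 6 (mod 71)
52^4 ≡ 6^2 = 36 (mod 71)
52^8 ≡ 36^2 = 1296 ≡ 18 (mod 71)
52^16 ≡ 18^2 = 324 ≡ 40 (mod 71)
52^32 ≡ 40^2 = 1600 ≡ 38 (mod 71)
52^64 ≡ 38^2 = 1444 ≡ 24 (mod 71)
52^103 = 52^64 × 52^32 × 52^4 × 52^2 × 52^1 ≡ 24 × 38 × 36 × 6 × 52 (mod 71).
Accumulate the product:
24 × 38 = 912 ≡ 60
60 × 36 = 2160 ≡ 30
30 × 6 = 180 ≡ 38
38 × 52 = 1976 ≡ 59

59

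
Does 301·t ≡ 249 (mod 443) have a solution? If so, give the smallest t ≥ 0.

70

gcd(301, 443) = 1, so a unique solution mod 443 exists.
301⁻¹ ≡ 365 (mod 443).
t ≡ 365·249 ≡ 70 (mod 443).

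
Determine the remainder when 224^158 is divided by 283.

62

Compute successive squares:
224^1 ≡ 224 (mod 283)
224^2 ≡ 224^2 = 50176 ≡ 85 (mod 283)
224^4 ≡ 85^2 = 7225 ≡ 150 (mod 283)
224^8 ≡ 150^2 = 22500 ≡ 143 (mod 283)
224^16 ≡ 143^2 = 20449 ≡ 73 (mod 283)
224^32 ≡ 73^2 = 5329 ≡ 235 (mod 283)
224^64 ≡ 235^2 = 55225 ≡ 40 (mod 283)
224^128 ≡ 40^2 = 1600 ≡ 185 (mod 283)
224^158 = 224^128 · 224^16 · 224^8 · 224^4 · 224^2 ≡ 185 · 73 · 143 · 150 · 85 (mod 283).
Accumulate the product:
185 · 73 = 13505 ≡ 204
204 · 143 = 29172 ≡ 23
23 · 150 = 3450 ≡ 54
54 · 85 = 4590 ≡ 62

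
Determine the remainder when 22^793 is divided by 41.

15

793 in binary is 1100011001, i.e. 793 = 512 + 256 + 16 + 8 + 1.
22^1 ≡ 22 (mod 41)
22^2 ≡ 22^2 = 484 ≡ 33 (mod 41)
22^4 ≡ 33^2 = 1089 ≡ 23 (mod 41)
22^8 ≡ 23^2 = 529 ≡ 37 (mod 41)
22^16 ≡ 37^2 = 1369 ≡ 16 (mod 41)
22^32 ≡ 16^2 = 256 ≡ 10 (mod 41)
22^64 ≡ 10^2 = 100 ≡ 18 (mod 41)
22^128 ≡ 18^2 = 324 ≡ 37 (mod 41)
22^256 ≡ 37^2 = 1369 ≡ 16 (mod 41)
22^512 ≡ 16^2 = 256 ≡ 10 (mod 41)
22^793 = 22^512 * 22^256 * 22^16 * 22^8 * 22^1 ≡ 10 * 16 * 16 * 37 * 22 (mod 41).
Accumulate the product:
10 * 16 = 160 ≡ 37
37 * 16 = 592 ≡ 18
18 * 37 = 666 ≡ 10
10 * 22 = 220 ≡ 15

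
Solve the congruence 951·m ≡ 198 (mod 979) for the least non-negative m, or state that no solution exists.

gcd(951, 979) = 1, so a unique solution mod 979 exists.
951⁻¹ ≡ 944 (mod 979).
m ≡ 944·198 ≡ 902 (mod 979).

902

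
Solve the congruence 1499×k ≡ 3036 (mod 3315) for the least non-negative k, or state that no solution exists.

1539

gcd(1499, 3315) = 1, so a unique solution mod 3315 exists.
1499⁻¹ ≡ 1349 (mod 3315).
k ≡ 1349×3036 ≡ 1539 (mod 3315).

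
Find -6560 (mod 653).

623

-6560 = -11·653 + 623, so -6560 ≡ 623 (mod 653).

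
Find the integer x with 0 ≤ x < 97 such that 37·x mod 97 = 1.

By the extended Euclidean algorithm:
97 = 2×37 + 23
37 = 1×23 + 14
23 = 1×14 + 9
14 = 1×9 + 5
9 = 1×5 + 4
5 = 1×4 + 1
4 = 4×1 + 0
gcd(37, 97) = 1, so the inverse exists.
Bézout: 1 = −8×97 + 21×37.
So 37⁻¹ ≡ 21 (mod 97).

21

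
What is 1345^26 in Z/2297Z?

1614

Using repeated squaring:
1345^1 ≡ 1345 (mod 2297)
1345^2 ≡ 1345^2 = 1809025 ≡ 1286 (mod 2297)
1345^4 ≡ 1286^2 = 1653796 ≡ 2253 (mod 2297)
1345^8 ≡ 2253^2 = 5076009 ≡ 1936 (mod 2297)
1345^16 ≡ 1936^2 = 3748096 ≡ 1689 (mod 2297)
1345^26 = 1345^16 · 1345^8 · 1345^2 ≡ 1689 · 1936 · 1286 (mod 2297).
Accumulate the product:
1689 · 1936 = 3269904 ≡ 1273
1273 · 1286 = 1637078 ≡ 1614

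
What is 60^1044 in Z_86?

16

Using repeated squaring:
60^1 ≡ 60 (mod 86)
60^2 ≡ 60^2 = 3600 ≡ 74 (mod 86)
60^4 ≡ 74^2 = 5476 ≡ 58 (mod 86)
60^8 ≡ 58^2 = 3364 ≡ 10 (mod 86)
60^16 ≡ 10^2 = 100 ≡ 14 (mod 86)
60^32 ≡ 14^2 = 196 ≡ 24 (mod 86)
60^64 ≡ 24^2 = 576 ≡ 60 (mod 86)
60^128 ≡ 60^2 = 3600 ≡ 74 (mod 86)
60^256 ≡ 74^2 = 5476 ≡ 58 (mod 86)
60^512 ≡ 58^2 = 3364 ≡ 10 (mod 86)
60^1024 ≡ 10^2 = 100 ≡ 14 (mod 86)
60^1044 = 60^1024 * 60^16 * 60^4 ≡ 14 * 14 * 58 (mod 86).
Accumulate the product:
14 * 14 = 196 ≡ 24
24 * 58 = 1392 ≡ 16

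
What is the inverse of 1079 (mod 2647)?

498

By the extended Euclidean algorithm:
2647 = 2×1079 + 489
1079 = 2×489 + 101
489 = 4×101 + 85
101 = 1×85 + 16
85 = 5×16 + 5
16 = 3×5 + 1
5 = 5×1 + 0
gcd(1079, 2647) = 1, so the inverse exists.
Back-substitute for 1:
1 = 1×16 − 3×5
  = −3×85 + 16×16
  = 16×101 − 19×85
  = −19×489 + 92×101
  = 92×1079 − 203×489
  = −203×2647 + 498×1079
So 1079⁻¹ ≡ 498 (mod 2647).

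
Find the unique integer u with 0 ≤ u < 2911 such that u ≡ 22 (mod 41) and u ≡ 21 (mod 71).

1867

41⁻¹ mod 71: 41*26 ≡ 1 (mod 71), so 41⁻¹ ≡ 26.
u = 22 + 41*((21 − 22)*26 mod 71) = 22 + 41*45 = 1867.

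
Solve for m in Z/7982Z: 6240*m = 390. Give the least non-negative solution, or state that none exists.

gcd(6240, 7982) = 26, and 26 | 390, so solutions exist.
Divide through by 26: 240*m ≡ 15 mod 307.
240⁻¹ ≡ 252 (mod 307).
m ≡ 252*15 ≡ 96 (mod 307).
The smallest non-negative solution is m = 96.

96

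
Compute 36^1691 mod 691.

1691 in binary is 11010011011, i.e. 1691 = 1024 + 512 + 128 + 16 + 8 + 2 + 1.
36^1 ≡ 36 (mod 691)
36^2 ≡ 36^2 = 1296 ≡ 605 (mod 691)
36^4 ≡ 605^2 = 366025 ≡ 486 (mod 691)
36^8 ≡ 486^2 = 236196 ≡ 565 (mod 691)
36^16 ≡ 565^2 = 319225 ≡ 674 (mod 691)
36^32 ≡ 674^2 = 454276 ≡ 289 (mod 691)
36^64 ≡ 289^2 = 83521 ≡ 601 (mod 691)
36^128 ≡ 601^2 = 361201 ≡ 499 (mod 691)
36^256 ≡ 499^2 = 249001 ≡ 241 (mod 691)
36^512 ≡ 241^2 = 58081 ≡ 37 (mod 691)
36^1024 ≡ 37^2 = 1369 ≡ 678 (mod 691)
36^1691 = 36^1024 * 36^512 * 36^128 * 36^16 * 36^8 * 36^2 * 36^1 ≡ 678 * 37 * 499 * 674 * 565 * 605 * 36 (mod 691).
Accumulate the product:
678 * 37 = 25086 ≡ 210
210 * 499 = 104790 ≡ 449
449 * 674 = 302626 ≡ 659
659 * 565 = 372335 ≡ 577
577 * 605 = 349085 ≡ 130
130 * 36 = 4680 ≡ 534

534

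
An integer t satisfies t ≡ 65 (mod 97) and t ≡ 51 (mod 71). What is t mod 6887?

6370

97⁻¹ mod 71: 97×41 ≡ 1 (mod 71), so 97⁻¹ ≡ 41.
t = 65 + 97×((51 − 65)×41 mod 71) = 65 + 97×65 = 6370.
Check: 6370 mod 97 = 65, 6370 mod 71 = 51. ✓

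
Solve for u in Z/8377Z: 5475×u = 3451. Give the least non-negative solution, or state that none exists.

325

gcd(5475, 8377) = 1, so a unique solution mod 8377 exists.
5475⁻¹ ≡ 4685 (mod 8377).
u ≡ 4685×3451 ≡ 325 (mod 8377).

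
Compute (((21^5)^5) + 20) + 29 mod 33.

4

(21)^5 ≡ 21 (mod 33)
(21)^5 ≡ 21 (mod 33)
21 + 20 = 41 ≡ 8 (mod 33)
8 + 29 = 37 ≡ 4 (mod 33)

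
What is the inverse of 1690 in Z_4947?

4947 = 2×1690 + 1567
1690 = 1×1567 + 123
1567 = 12×123 + 91
123 = 1×91 + 32
91 = 2×32 + 27
32 = 1×27 + 5
27 = 5×5 + 2
5 = 2×2 + 1
2 = 2×1 + 0
gcd(1690, 4947) = 1, so the inverse exists.
Back-substitute for 1:
1 = 1×5 − 2×2
  = −2×27 + 11×5
  = 11×32 − 13×27
  = −13×91 + 37×32
  = 37×123 − 50×91
  = −50×1567 + 637×123
  = 637×1690 − 687×1567
  = −687×4947 + 2011×1690
So 1690⁻¹ ≡ 2011 (mod 4947).

2011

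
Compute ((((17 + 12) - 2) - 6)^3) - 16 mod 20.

5

17 + 12 = 29 ≡ 9 (mod 20)
9 - 2 = 7
7 - 6 = 1
(1)^3 ≡ 1 (mod 20)
1 - 16 = -15 ≡ 5 (mod 20)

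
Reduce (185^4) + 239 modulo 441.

180

(185)^4 ≡ 382 (mod 441)
382 + 239 = 621 ≡ 180 (mod 441)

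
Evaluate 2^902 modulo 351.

Using repeated squaring:
902 in binary is 1110000110, i.e. 902 = 512 + 256 + 128 + 4 + 2.
2^1 ≡ 2 (mod 351)
2^2 ≡ 2^2 = 4 (mod 351)
2^4 ≡ 4^2 = 16 (mod 351)
2^8 ≡ 16^2 = 256 (mod 351)
2^16 ≡ 256^2 = 65536 ≡ 250 (mod 351)
2^32 ≡ 250^2 = 62500 ≡ 22 (mod 351)
2^64 ≡ 22^2 = 484 ≡ 133 (mod 351)
2^128 ≡ 133^2 = 17689 ≡ 139 (mod 351)
2^256 ≡ 139^2 = 19321 ≡ 16 (mod 351)
2^512 ≡ 16^2 = 256 (mod 351)
2^902 = 2^512 · 2^256 · 2^128 · 2^4 · 2^2 ≡ 256 · 16 · 139 · 16 · 4 (mod 351).
Accumulate the product:
256 · 16 = 4096 ≡ 235
235 · 139 = 32665 ≡ 22
22 · 16 = 352 ≡ 1
1 · 4 = 4

4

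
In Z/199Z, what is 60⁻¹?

136

Apply the Euclidean algorithm and back-substitute:
199 = 3*60 + 19
60 = 3*19 + 3
19 = 6*3 + 1
3 = 3*1 + 0
gcd(60, 199) = 1, so the inverse exists.
Back-substitute for 1:
1 = 1*19 − 6*3
  = −6*60 + 19*19
  = 19*199 − 63*60
So 60⁻¹ ≡ −63 ≡ 136 (mod 199).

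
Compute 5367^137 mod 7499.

5778

137 in binary is 10001001, i.e. 137 = 128 + 8 + 1.
5367^1 ≡ 5367 (mod 7499)
5367^2 ≡ 5367^2 = 28804689 ≡ 1030 (mod 7499)
5367^4 ≡ 1030^2 = 1060900 ≡ 3541 (mod 7499)
5367^8 ≡ 3541^2 = 12538681 ≡ 353 (mod 7499)
5367^16 ≡ 353^2 = 124609 ≡ 4625 (mod 7499)
5367^32 ≡ 4625^2 = 21390625 ≡ 3477 (mod 7499)
5367^64 ≡ 3477^2 = 12089529 ≡ 1141 (mod 7499)
5367^128 ≡ 1141^2 = 1301881 ≡ 4554 (mod 7499)
5367^137 = 5367^128 × 5367^8 × 5367^1 ≡ 4554 × 353 × 5367 (mod 7499).
Accumulate the product:
4554 × 353 = 1607562 ≡ 2776
2776 × 5367 = 14898792 ≡ 5778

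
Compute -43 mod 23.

3

-43 = -2·23 + 3, so -43 ≡ 3 (mod 23).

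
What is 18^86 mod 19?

Using repeated squaring:
18^1 ≡ 18 (mod 19)
18^2 ≡ 18^2 = 324 ≡ 1 (mod 19)
18^4 ≡ 1^2 = 1 (mod 19)
18^8 ≡ 1^2 = 1 (mod 19)
18^16 ≡ 1^2 = 1 (mod 19)
18^32 ≡ 1^2 = 1 (mod 19)
18^64 ≡ 1^2 = 1 (mod 19)
18^86 = 18^64 × 18^16 × 18^4 × 18^2 ≡ 1 × 1 × 1 × 1 (mod 19).
Accumulate the product:
1 × 1 = 1
1 × 1 = 1
1 × 1 = 1

1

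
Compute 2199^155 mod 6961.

Using repeated squaring:
155 in binary is 10011011, i.e. 155 = 128 + 16 + 8 + 2 + 1.
2199^1 ≡ 2199 (mod 6961)
2199^2 ≡ 2199^2 = 4835601 ≡ 4667 (mod 6961)
2199^4 ≡ 4667^2 = 21780889 ≡ 6881 (mod 6961)
2199^8 ≡ 6881^2 = 47348161 ≡ 6400 (mod 6961)
2199^16 ≡ 6400^2 = 40960000 ≡ 1476 (mod 6961)
2199^32 ≡ 1476^2 = 2178576 ≡ 6744 (mod 6961)
2199^64 ≡ 6744^2 = 45481536 ≡ 5323 (mod 6961)
2199^128 ≡ 5323^2 = 28334329 ≡ 3059 (mod 6961)
2199^155 = 2199^128 · 2199^16 · 2199^8 · 2199^2 · 2199^1 ≡ 3059 · 1476 · 6400 · 4667 · 2199 (mod 6961).
Accumulate the product:
3059 · 1476 = 4515084 ≡ 4356
4356 · 6400 = 27878400 ≡ 6556
6556 · 4667 = 30596852 ≡ 3257
3257 · 2199 = 7162143 ≡ 6235

6235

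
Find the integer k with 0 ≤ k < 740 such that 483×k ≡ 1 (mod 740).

167

Apply the Euclidean algorithm and back-substitute:
740 = 1*483 + 257
483 = 1*257 + 226
257 = 1*226 + 31
226 = 7*31 + 9
31 = 3*9 + 4
9 = 2*4 + 1
4 = 4*1 + 0
gcd(483, 740) = 1, so the inverse exists.
Bézout: 1 = −109*740 + 167*483.
So 483⁻¹ ≡ 167 (mod 740).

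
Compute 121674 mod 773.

313

121674 = 157·773 + 313, so 121674 ≡ 313 (mod 773).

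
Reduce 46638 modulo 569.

549

46638 = 81·569 + 549, so 46638 ≡ 549 (mod 569).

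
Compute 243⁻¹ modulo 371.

171

Apply the Euclidean algorithm and back-substitute:
371 = 1·243 + 128
243 = 1·128 + 115
128 = 1·115 + 13
115 = 8·13 + 11
13 = 1·11 + 2
11 = 5·2 + 1
2 = 2·1 + 0
gcd(243, 371) = 1, so the inverse exists.
Bézout: 1 = −112·371 + 171·243.
So 243⁻¹ ≡ 171 (mod 371).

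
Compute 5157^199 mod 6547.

Compute successive squares:
199 in binary is 11000111, i.e. 199 = 128 + 64 + 4 + 2 + 1.
5157^1 ≡ 5157 (mod 6547)
5157^2 ≡ 5157^2 = 26594649 ≡ 735 (mod 6547)
5157^4 ≡ 735^2 = 540225 ≡ 3371 (mod 6547)
5157^8 ≡ 3371^2 = 11363641 ≡ 4596 (mod 6547)
5157^16 ≡ 4596^2 = 21123216 ≡ 2594 (mod 6547)
5157^32 ≡ 2594^2 = 6728836 ≡ 5067 (mod 6547)
5157^64 ≡ 5067^2 = 25674489 ≡ 3702 (mod 6547)
5157^128 ≡ 3702^2 = 13704804 ≡ 1933 (mod 6547)
5157^199 = 5157^128 * 5157^64 * 5157^4 * 5157^2 * 5157^1 ≡ 1933 * 3702 * 3371 * 735 * 5157 (mod 6547).
Accumulate the product:
1933 * 3702 = 7155966 ≡ 95
95 * 3371 = 320245 ≡ 5989
5989 * 735 = 4401915 ≡ 2331
2331 * 5157 = 12020967 ≡ 675

675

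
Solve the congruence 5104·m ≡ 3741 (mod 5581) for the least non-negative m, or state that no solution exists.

2379

gcd(5104, 5581) = 1, so a unique solution mod 5581 exists.
5104⁻¹ ≡ 117 (mod 5581).
m ≡ 117·3741 ≡ 2379 (mod 5581).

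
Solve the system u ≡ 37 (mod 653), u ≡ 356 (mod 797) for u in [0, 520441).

385307

653⁻¹ mod 797: 653×559 ≡ 1 (mod 797), so 653⁻¹ ≡ 559.
u = 37 + 653×((356 − 37)×559 mod 797) = 37 + 653×590 = 385307.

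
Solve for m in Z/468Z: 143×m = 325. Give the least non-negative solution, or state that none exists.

gcd(143, 468) = 13, and 13 | 325, so solutions exist.
Divide through by 13: 11×m ≡ 25 mod 36.
11⁻¹ ≡ 23 (mod 36).
m ≡ 23×25 ≡ 35 (mod 36).
The smallest non-negative solution is m = 35.

35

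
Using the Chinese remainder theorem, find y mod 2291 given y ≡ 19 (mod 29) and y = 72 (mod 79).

309

29⁻¹ mod 79: 29×30 ≡ 1 (mod 79), so 29⁻¹ ≡ 30.
y = 19 + 29×((72 − 19)×30 mod 79) = 19 + 29×10 = 309.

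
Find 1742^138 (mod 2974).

2162

Compute successive squares:
138 in binary is 10001010, i.e. 138 = 128 + 8 + 2.
1742^1 ≡ 1742 (mod 2974)
1742^2 ≡ 1742^2 = 3034564 ≡ 1084 (mod 2974)
1742^4 ≡ 1084^2 = 1175056 ≡ 326 (mod 2974)
1742^8 ≡ 326^2 = 106276 ≡ 2186 (mod 2974)
1742^16 ≡ 2186^2 = 4778596 ≡ 2352 (mod 2974)
1742^32 ≡ 2352^2 = 5531904 ≡ 264 (mod 2974)
1742^64 ≡ 264^2 = 69696 ≡ 1294 (mod 2974)
1742^128 ≡ 1294^2 = 1674436 ≡ 74 (mod 2974)
1742^138 = 1742^128 × 1742^8 × 1742^2 ≡ 74 × 2186 × 1084 (mod 2974).
Accumulate the product:
74 × 2186 = 161764 ≡ 1168
1168 × 1084 = 1266112 ≡ 2162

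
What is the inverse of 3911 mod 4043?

4043 = 1*3911 + 132
3911 = 29*132 + 83
132 = 1*83 + 49
83 = 1*49 + 34
49 = 1*34 + 15
34 = 2*15 + 4
15 = 3*4 + 3
4 = 1*3 + 1
3 = 3*1 + 0
gcd(3911, 4043) = 1, so the inverse exists.
Back-substitute for 1:
1 = 1*4 − 1*3
  = −1*15 + 4*4
  = 4*34 − 9*15
  = −9*49 + 13*34
  = 13*83 − 22*49
  = −22*132 + 35*83
  = 35*3911 − 1037*132
  = −1037*4043 + 1072*3911
So 3911⁻¹ ≡ 1072 (mod 4043).

1072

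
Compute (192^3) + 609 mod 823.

697

(192)^3 ≡ 88 (mod 823)
88 + 609 = 697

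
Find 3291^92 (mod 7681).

Compute successive squares:
92 in binary is 1011100, i.e. 92 = 64 + 16 + 8 + 4.
3291^1 ≡ 3291 (mod 7681)
3291^2 ≡ 3291^2 = 10830681 ≡ 471 (mod 7681)
3291^4 ≡ 471^2 = 221841 ≡ 6773 (mod 7681)
3291^8 ≡ 6773^2 = 45873529 ≡ 2597 (mod 7681)
3291^16 ≡ 2597^2 = 6744409 ≡ 491 (mod 7681)
3291^32 ≡ 491^2 = 241081 ≡ 2970 (mod 7681)
3291^64 ≡ 2970^2 = 8820900 ≡ 3112 (mod 7681)
3291^92 = 3291^64 × 3291^16 × 3291^8 × 3291^4 ≡ 3112 × 491 × 2597 × 6773 (mod 7681).
Accumulate the product:
3112 × 491 = 1527992 ≡ 7154
7154 × 2597 = 18578938 ≡ 6280
6280 × 6773 = 42534440 ≡ 4743

4743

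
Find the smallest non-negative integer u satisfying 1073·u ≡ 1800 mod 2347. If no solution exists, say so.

2224

gcd(1073, 2347) = 1, so a unique solution mod 2347 exists.
1073⁻¹ ≡ 794 (mod 2347).
u ≡ 794·1800 ≡ 2224 (mod 2347).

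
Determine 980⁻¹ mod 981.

Apply the Euclidean algorithm and back-substitute:
981 = 1*980 + 1
980 = 980*1 + 0
gcd(980, 981) = 1, so the inverse exists.
Back-substitute for 1:
1 = 1*981 − 1*980
So 980⁻¹ ≡ −1 ≡ 980 (mod 981).

980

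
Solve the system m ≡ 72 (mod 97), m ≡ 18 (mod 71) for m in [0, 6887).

5698

97⁻¹ mod 71: 97*41 ≡ 1 (mod 71), so 97⁻¹ ≡ 41.
m = 72 + 97*((18 − 72)*41 mod 71) = 72 + 97*58 = 5698.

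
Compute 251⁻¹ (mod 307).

Apply the Euclidean algorithm and back-substitute:
307 = 1*251 + 56
251 = 4*56 + 27
56 = 2*27 + 2
27 = 13*2 + 1
2 = 2*1 + 0
gcd(251, 307) = 1, so the inverse exists.
Bézout: 1 = −121*307 + 148*251.
So 251⁻¹ ≡ 148 (mod 307).

148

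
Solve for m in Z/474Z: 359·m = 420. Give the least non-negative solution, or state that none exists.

120

gcd(359, 474) = 1, so a unique solution mod 474 exists.
359⁻¹ ≡ 305 (mod 474).
m ≡ 305·420 ≡ 120 (mod 474).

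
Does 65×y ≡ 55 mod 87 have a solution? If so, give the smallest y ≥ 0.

41

gcd(65, 87) = 1, so a unique solution mod 87 exists.
65⁻¹ ≡ 83 (mod 87).
y ≡ 83×55 ≡ 41 (mod 87).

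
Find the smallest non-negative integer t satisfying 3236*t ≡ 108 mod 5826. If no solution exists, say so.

gcd(3236, 5826) = 2, and 2 | 108, so solutions exist.
Divide through by 2: 1618*t mod 2913 = 54.
1618⁻¹ ≡ 1939 (mod 2913).
t ≡ 1939*54 ≡ 2751 (mod 2913).
The smallest non-negative solution is t = 2751.

2751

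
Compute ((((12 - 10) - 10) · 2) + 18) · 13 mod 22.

12 - 10 = 2
2 - 10 = -8 ≡ 14 (mod 22)
14 · 2 = 28 ≡ 6 (mod 22)
6 + 18 = 24 ≡ 2 (mod 22)
2 · 13 = 26 ≡ 4 (mod 22)

4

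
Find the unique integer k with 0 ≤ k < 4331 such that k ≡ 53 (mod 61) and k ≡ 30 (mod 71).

3225

61⁻¹ mod 71: 61*7 ≡ 1 (mod 71), so 61⁻¹ ≡ 7.
k = 53 + 61*((30 − 53)*7 mod 71) = 53 + 61*52 = 3225.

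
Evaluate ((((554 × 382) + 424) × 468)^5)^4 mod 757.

554 × 382 = 211628 ≡ 425 (mod 757)
425 + 424 = 849 ≡ 92 (mod 757)
92 × 468 = 43056 ≡ 664 (mod 757)
(664)^5 ≡ 54 (mod 757)
(54)^4 ≡ 432 (mod 757)

432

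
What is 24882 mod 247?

24882 = 100·247 + 182, so 24882 ≡ 182 (mod 247).

182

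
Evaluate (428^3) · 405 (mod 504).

216

(428)^3 ≡ 8 (mod 504)
8 · 405 = 3240 ≡ 216 (mod 504)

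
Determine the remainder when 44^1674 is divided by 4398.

By square-and-multiply:
1674 in binary is 11010001010, i.e. 1674 = 1024 + 512 + 128 + 8 + 2.
44^1 ≡ 44 (mod 4398)
44^2 ≡ 44^2 = 1936 (mod 4398)
44^4 ≡ 1936^2 = 3748096 ≡ 1000 (mod 4398)
44^8 ≡ 1000^2 = 1000000 ≡ 1654 (mod 4398)
44^16 ≡ 1654^2 = 2735716 ≡ 160 (mod 4398)
44^32 ≡ 160^2 = 25600 ≡ 3610 (mod 4398)
44^64 ≡ 3610^2 = 13032100 ≡ 826 (mod 4398)
44^128 ≡ 826^2 = 682276 ≡ 586 (mod 4398)
44^256 ≡ 586^2 = 343396 ≡ 352 (mod 4398)
44^512 ≡ 352^2 = 123904 ≡ 760 (mod 4398)
44^1024 ≡ 760^2 = 577600 ≡ 1462 (mod 4398)
44^1674 = 44^1024 · 44^512 · 44^128 · 44^8 · 44^2 ≡ 1462 · 760 · 586 · 1654 · 1936 (mod 4398).
Accumulate the product:
1462 · 760 = 1111120 ≡ 2824
2824 · 586 = 1654864 ≡ 1216
1216 · 1654 = 2011264 ≡ 1378
1378 · 1936 = 2667808 ≡ 2620

2620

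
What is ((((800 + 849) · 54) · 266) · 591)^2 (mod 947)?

800 + 849 = 1649 ≡ 702 (mod 947)
702 · 54 = 37908 ≡ 28 (mod 947)
28 · 266 = 7448 ≡ 819 (mod 947)
819 · 591 = 484029 ≡ 112 (mod 947)
(112)^2 ≡ 233 (mod 947)

233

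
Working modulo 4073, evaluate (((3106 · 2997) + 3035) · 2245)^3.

1481

3106 · 2997 = 9308682 ≡ 1877 (mod 4073)
1877 + 3035 = 4912 ≡ 839 (mod 4073)
839 · 2245 = 1883555 ≡ 1829 (mod 4073)
(1829)^3 ≡ 1481 (mod 4073)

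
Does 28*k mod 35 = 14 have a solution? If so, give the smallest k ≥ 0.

3

gcd(28, 35) = 7, and 7 | 14, so solutions exist.
Divide through by 7: 4*k = 2 (mod 5).
4⁻¹ ≡ 4 (mod 5).
k ≡ 4*2 ≡ 3 (mod 5).
The smallest non-negative solution is k = 3.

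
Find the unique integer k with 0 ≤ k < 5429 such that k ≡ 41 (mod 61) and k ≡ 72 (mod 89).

4433

61⁻¹ mod 89: 61·54 ≡ 1 (mod 89), so 61⁻¹ ≡ 54.
k = 41 + 61·((72 − 41)·54 mod 89) = 41 + 61·72 = 4433.
Check: 4433 mod 61 = 41, 4433 mod 89 = 72. ✓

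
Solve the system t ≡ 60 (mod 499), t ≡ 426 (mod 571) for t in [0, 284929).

163732

499⁻¹ mod 571: 499·341 ≡ 1 (mod 571), so 499⁻¹ ≡ 341.
t = 60 + 499·((426 − 60)·341 mod 571) = 60 + 499·328 = 163732.
Check: 163732 mod 499 = 60, 163732 mod 571 = 426. ✓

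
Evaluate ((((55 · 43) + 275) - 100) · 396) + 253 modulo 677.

71

55 · 43 = 2365 ≡ 334 (mod 677)
334 + 275 = 609
609 - 100 = 509
509 · 396 = 201564 ≡ 495 (mod 677)
495 + 253 = 748 ≡ 71 (mod 677)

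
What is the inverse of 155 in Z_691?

107

Apply the Euclidean algorithm and back-substitute:
691 = 4*155 + 71
155 = 2*71 + 13
71 = 5*13 + 6
13 = 2*6 + 1
6 = 6*1 + 0
gcd(155, 691) = 1, so the inverse exists.
Bézout: 1 = −24*691 + 107*155.
So 155⁻¹ ≡ 107 (mod 691).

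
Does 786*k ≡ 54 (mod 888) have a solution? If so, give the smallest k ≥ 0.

43

gcd(786, 888) = 6, and 6 | 54, so solutions exist.
Divide through by 6: 131*k ≡ 9 (mod 148).
131⁻¹ ≡ 87 (mod 148).
k ≡ 87*9 ≡ 43 (mod 148).
The smallest non-negative solution is k = 43.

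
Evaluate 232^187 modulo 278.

158

232^1 ≡ 232 (mod 278)
232^2 ≡ 232^2 = 53824 ≡ 170 (mod 278)
232^4 ≡ 170^2 = 28900 ≡ 266 (mod 278)
232^8 ≡ 266^2 = 70756 ≡ 144 (mod 278)
232^16 ≡ 144^2 = 20736 ≡ 164 (mod 278)
232^32 ≡ 164^2 = 26896 ≡ 208 (mod 278)
232^64 ≡ 208^2 = 43264 ≡ 174 (mod 278)
232^128 ≡ 174^2 = 30276 ≡ 252 (mod 278)
232^187 = 232^128 · 232^32 · 232^16 · 232^8 · 232^2 · 232^1 ≡ 252 · 208 · 164 · 144 · 170 · 232 (mod 278).
Accumulate the product:
252 · 208 = 52416 ≡ 152
152 · 164 = 24928 ≡ 186
186 · 144 = 26784 ≡ 96
96 · 170 = 16320 ≡ 196
196 · 232 = 45472 ≡ 158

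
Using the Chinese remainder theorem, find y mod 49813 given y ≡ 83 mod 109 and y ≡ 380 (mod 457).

109⁻¹ mod 457: 109*348 ≡ 1 (mod 457), so 109⁻¹ ≡ 348.
y = 83 + 109*((380 − 83)*348 mod 457) = 83 + 109*74 = 8149.

8149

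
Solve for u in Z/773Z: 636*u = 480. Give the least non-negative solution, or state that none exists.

730

gcd(636, 773) = 1, so a unique solution mod 773 exists.
636⁻¹ ≡ 694 (mod 773).
u ≡ 694*480 ≡ 730 (mod 773).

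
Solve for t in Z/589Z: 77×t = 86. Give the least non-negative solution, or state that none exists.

200

gcd(77, 589) = 1, so a unique solution mod 589 exists.
77⁻¹ ≡ 153 (mod 589).
t ≡ 153×86 ≡ 200 (mod 589).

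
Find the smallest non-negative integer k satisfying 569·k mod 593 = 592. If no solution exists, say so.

gcd(569, 593) = 1, so a unique solution mod 593 exists.
569⁻¹ ≡ 420 (mod 593).
k ≡ 420·592 ≡ 173 (mod 593).

173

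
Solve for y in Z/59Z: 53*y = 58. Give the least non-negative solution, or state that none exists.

10

gcd(53, 59) = 1, so a unique solution mod 59 exists.
53⁻¹ ≡ 49 (mod 59).
y ≡ 49*58 ≡ 10 (mod 59).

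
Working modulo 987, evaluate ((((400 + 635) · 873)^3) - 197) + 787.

815

400 + 635 = 1035 ≡ 48 (mod 987)
48 · 873 = 41904 ≡ 450 (mod 987)
(450)^3 ≡ 225 (mod 987)
225 - 197 = 28
28 + 787 = 815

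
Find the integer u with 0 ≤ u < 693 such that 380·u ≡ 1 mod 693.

662

Apply the Euclidean algorithm and back-substitute:
693 = 1*380 + 313
380 = 1*313 + 67
313 = 4*67 + 45
67 = 1*45 + 22
45 = 2*22 + 1
22 = 22*1 + 0
gcd(380, 693) = 1, so the inverse exists.
Back-substitute for 1:
1 = 1*45 − 2*22
  = −2*67 + 3*45
  = 3*313 − 14*67
  = −14*380 + 17*313
  = 17*693 − 31*380
So 380⁻¹ ≡ −31 ≡ 662 (mod 693).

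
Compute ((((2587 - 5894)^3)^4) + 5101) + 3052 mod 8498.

2587 - 5894 = -3307 ≡ 5191 (mod 8498)
(5191)^3 ≡ 3865 (mod 8498)
(3865)^4 ≡ 4453 (mod 8498)
4453 + 5101 = 9554 ≡ 1056 (mod 8498)
1056 + 3052 = 4108

4108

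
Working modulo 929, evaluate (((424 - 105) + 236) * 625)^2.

891

424 - 105 = 319
319 + 236 = 555
555 * 625 = 346875 ≡ 358 (mod 929)
(358)^2 ≡ 891 (mod 929)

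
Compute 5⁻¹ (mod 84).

17

Apply the Euclidean algorithm and back-substitute:
84 = 16*5 + 4
5 = 1*4 + 1
4 = 4*1 + 0
gcd(5, 84) = 1, so the inverse exists.
Back-substitute for 1:
1 = 1*5 − 1*4
  = −1*84 + 17*5
So 5⁻¹ ≡ 17 (mod 84).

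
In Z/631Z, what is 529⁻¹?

266

Apply the Euclidean algorithm and back-substitute:
631 = 1·529 + 102
529 = 5·102 + 19
102 = 5·19 + 7
19 = 2·7 + 5
7 = 1·5 + 2
5 = 2·2 + 1
2 = 2·1 + 0
gcd(529, 631) = 1, so the inverse exists.
Back-substitute for 1:
1 = 1·5 − 2·2
  = −2·7 + 3·5
  = 3·19 − 8·7
  = −8·102 + 43·19
  = 43·529 − 223·102
  = −223·631 + 266·529
So 529⁻¹ ≡ 266 (mod 631).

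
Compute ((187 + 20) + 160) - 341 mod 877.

26

187 + 20 = 207
207 + 160 = 367
367 - 341 = 26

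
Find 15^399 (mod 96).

15

Compute successive squares:
399 in binary is 110001111, i.e. 399 = 256 + 128 + 8 + 4 + 2 + 1.
15^1 ≡ 15 (mod 96)
15^2 ≡ 15^2 = 225 ≡ 33 (mod 96)
15^4 ≡ 33^2 = 1089 ≡ 33 (mod 96)
15^8 ≡ 33^2 = 1089 ≡ 33 (mod 96)
15^16 ≡ 33^2 = 1089 ≡ 33 (mod 96)
15^32 ≡ 33^2 = 1089 ≡ 33 (mod 96)
15^64 ≡ 33^2 = 1089 ≡ 33 (mod 96)
15^128 ≡ 33^2 = 1089 ≡ 33 (mod 96)
15^256 ≡ 33^2 = 1089 ≡ 33 (mod 96)
15^399 = 15^256 * 15^128 * 15^8 * 15^4 * 15^2 * 15^1 ≡ 33 * 33 * 33 * 33 * 33 * 15 (mod 96).
Accumulate the product:
33 * 33 = 1089 ≡ 33
33 * 33 = 1089 ≡ 33
33 * 33 = 1089 ≡ 33
33 * 33 = 1089 ≡ 33
33 * 15 = 495 ≡ 15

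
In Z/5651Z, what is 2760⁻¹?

4400

5651 = 2·2760 + 131
2760 = 21·131 + 9
131 = 14·9 + 5
9 = 1·5 + 4
5 = 1·4 + 1
4 = 4·1 + 0
gcd(2760, 5651) = 1, so the inverse exists.
Back-substitute for 1:
1 = 1·5 − 1·4
  = −1·9 + 2·5
  = 2·131 − 29·9
  = −29·2760 + 611·131
  = 611·5651 − 1251·2760
So 2760⁻¹ ≡ −1251 ≡ 4400 (mod 5651).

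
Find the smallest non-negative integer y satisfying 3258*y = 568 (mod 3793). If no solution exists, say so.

715

gcd(3258, 3793) = 1, so a unique solution mod 3793 exists.
3258⁻¹ ≡ 3240 (mod 3793).
y ≡ 3240*568 ≡ 715 (mod 3793).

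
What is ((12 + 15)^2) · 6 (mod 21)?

6

12 + 15 = 27 ≡ 6 (mod 21)
(6)^2 ≡ 15 (mod 21)
15 · 6 = 90 ≡ 6 (mod 21)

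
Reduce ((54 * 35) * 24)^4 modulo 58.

54 * 35 = 1890 ≡ 34 (mod 58)
34 * 24 = 816 ≡ 4 (mod 58)
(4)^4 ≡ 24 (mod 58)

24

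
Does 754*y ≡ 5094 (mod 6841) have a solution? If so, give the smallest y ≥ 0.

4888

gcd(754, 6841) = 1, so a unique solution mod 6841 exists.
754⁻¹ ≡ 2985 (mod 6841).
y ≡ 2985*5094 ≡ 4888 (mod 6841).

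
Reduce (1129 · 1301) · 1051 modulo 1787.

1129 · 1301 = 1468829 ≡ 1702 (mod 1787)
1702 · 1051 = 1788802 ≡ 15 (mod 1787)

15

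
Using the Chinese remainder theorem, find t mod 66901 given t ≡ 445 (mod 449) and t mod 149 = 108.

25140

449⁻¹ mod 149: 449·75 ≡ 1 (mod 149), so 449⁻¹ ≡ 75.
t = 445 + 449·((108 − 445)·75 mod 149) = 445 + 449·55 = 25140.
Check: 25140 mod 449 = 445, 25140 mod 149 = 108. ✓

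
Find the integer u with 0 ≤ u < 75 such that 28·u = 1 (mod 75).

67

Run the extended Euclidean algorithm:
75 = 2×28 + 19
28 = 1×19 + 9
19 = 2×9 + 1
9 = 9×1 + 0
gcd(28, 75) = 1, so the inverse exists.
Back-substitute for 1:
1 = 1×19 − 2×9
  = −2×28 + 3×19
  = 3×75 − 8×28
So 28⁻¹ ≡ −8 ≡ 67 (mod 75).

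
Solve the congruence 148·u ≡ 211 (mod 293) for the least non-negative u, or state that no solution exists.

gcd(148, 293) = 1, so a unique solution mod 293 exists.
148⁻¹ ≡ 196 (mod 293).
u ≡ 196·211 ≡ 43 (mod 293).

43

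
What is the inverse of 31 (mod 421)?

163

Run the extended Euclidean algorithm:
421 = 13·31 + 18
31 = 1·18 + 13
18 = 1·13 + 5
13 = 2·5 + 3
5 = 1·3 + 2
3 = 1·2 + 1
2 = 2·1 + 0
gcd(31, 421) = 1, so the inverse exists.
Back-substitute for 1:
1 = 1·3 − 1·2
  = −1·5 + 2·3
  = 2·13 − 5·5
  = −5·18 + 7·13
  = 7·31 − 12·18
  = −12·421 + 163·31
So 31⁻¹ ≡ 163 (mod 421).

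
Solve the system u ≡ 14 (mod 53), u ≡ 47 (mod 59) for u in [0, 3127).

1286

53⁻¹ mod 59: 53×49 ≡ 1 (mod 59), so 53⁻¹ ≡ 49.
u = 14 + 53×((47 − 14)×49 mod 59) = 14 + 53×24 = 1286.
Check: 1286 mod 53 = 14, 1286 mod 59 = 47. ✓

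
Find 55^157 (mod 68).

55

157 in binary is 10011101, i.e. 157 = 128 + 16 + 8 + 4 + 1.
55^1 ≡ 55 (mod 68)
55^2 ≡ 55^2 = 3025 ≡ 33 (mod 68)
55^4 ≡ 33^2 = 1089 ≡ 1 (mod 68)
55^8 ≡ 1^2 = 1 (mod 68)
55^16 ≡ 1^2 = 1 (mod 68)
55^32 ≡ 1^2 = 1 (mod 68)
55^64 ≡ 1^2 = 1 (mod 68)
55^128 ≡ 1^2 = 1 (mod 68)
55^157 = 55^128 · 55^16 · 55^8 · 55^4 · 55^1 ≡ 1 · 1 · 1 · 1 · 55 (mod 68).
Accumulate the product:
1 · 1 = 1
1 · 1 = 1
1 · 1 = 1
1 · 55 = 55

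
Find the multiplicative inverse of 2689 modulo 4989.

Run the extended Euclidean algorithm:
4989 = 1·2689 + 2300
2689 = 1·2300 + 389
2300 = 5·389 + 355
389 = 1·355 + 34
355 = 10·34 + 15
34 = 2·15 + 4
15 = 3·4 + 3
4 = 1·3 + 1
3 = 3·1 + 0
gcd(2689, 4989) = 1, so the inverse exists.
Back-substitute for 1:
1 = 1·4 − 1·3
  = −1·15 + 4·4
  = 4·34 − 9·15
  = −9·355 + 94·34
  = 94·389 − 103·355
  = −103·2300 + 609·389
  = 609·2689 − 712·2300
  = −712·4989 + 1321·2689
So 2689⁻¹ ≡ 1321 (mod 4989).

1321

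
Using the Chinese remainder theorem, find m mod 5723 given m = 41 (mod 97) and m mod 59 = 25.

97⁻¹ mod 59: 97×14 ≡ 1 (mod 59), so 97⁻¹ ≡ 14.
m = 41 + 97×((25 − 41)×14 mod 59) = 41 + 97×12 = 1205.
Check: 1205 mod 97 = 41, 1205 mod 59 = 25. ✓

1205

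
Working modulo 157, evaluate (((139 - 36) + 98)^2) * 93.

139 - 36 = 103
103 + 98 = 201 ≡ 44 (mod 157)
(44)^2 ≡ 52 (mod 157)
52 * 93 = 4836 ≡ 126 (mod 157)

126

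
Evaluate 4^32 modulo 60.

16

Compute successive squares:
4^1 ≡ 4 (mod 60)
4^2 ≡ 4^2 = 16 (mod 60)
4^4 ≡ 16^2 = 256 ≡ 16 (mod 60)
4^8 ≡ 16^2 = 256 ≡ 16 (mod 60)
4^16 ≡ 16^2 = 256 ≡ 16 (mod 60)
4^32 ≡ 16^2 = 256 ≡ 16 (mod 60)
So 4^32 ≡ 16 (mod 60).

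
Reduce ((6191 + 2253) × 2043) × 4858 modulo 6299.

3556

6191 + 2253 = 8444 ≡ 2145 (mod 6299)
2145 × 2043 = 4382235 ≡ 4430 (mod 6299)
4430 × 4858 = 21520940 ≡ 3556 (mod 6299)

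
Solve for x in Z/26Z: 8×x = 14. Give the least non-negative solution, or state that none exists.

5

gcd(8, 26) = 2, and 2 | 14, so solutions exist.
Divide through by 2: 4×x = 7 (mod 13).
4⁻¹ ≡ 10 (mod 13).
x ≡ 10×7 ≡ 5 (mod 13).
The smallest non-negative solution is x = 5.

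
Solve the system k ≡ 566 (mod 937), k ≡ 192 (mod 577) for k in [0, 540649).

937⁻¹ mod 577: 937·460 ≡ 1 (mod 577), so 937⁻¹ ≡ 460.
k = 566 + 937·((192 − 566)·460 mod 577) = 566 + 937·483 = 453137.

453137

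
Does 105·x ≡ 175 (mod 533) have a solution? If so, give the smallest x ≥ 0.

gcd(105, 533) = 1, so a unique solution mod 533 exists.
105⁻¹ ≡ 66 (mod 533).
x ≡ 66·175 ≡ 357 (mod 533).

357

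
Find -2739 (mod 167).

-2739 = -17×167 + 100, so -2739 ≡ 100 (mod 167).

100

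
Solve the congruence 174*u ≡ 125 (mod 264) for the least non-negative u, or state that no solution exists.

no solution

gcd(174, 264) = 6, and 6 does not divide 125.
So the congruence has no solution.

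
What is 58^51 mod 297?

Using repeated squaring:
51 in binary is 110011, i.e. 51 = 32 + 16 + 2 + 1.
58^1 ≡ 58 (mod 297)
58^2 ≡ 58^2 = 3364 ≡ 97 (mod 297)
58^4 ≡ 97^2 = 9409 ≡ 202 (mod 297)
58^8 ≡ 202^2 = 40804 ≡ 115 (mod 297)
58^16 ≡ 115^2 = 13225 ≡ 157 (mod 297)
58^32 ≡ 157^2 = 24649 ≡ 295 (mod 297)
58^51 = 58^32 × 58^16 × 58^2 × 58^1 ≡ 295 × 157 × 97 × 58 (mod 297).
Accumulate the product:
295 × 157 = 46315 ≡ 280
280 × 97 = 27160 ≡ 133
133 × 58 = 7714 ≡ 289

289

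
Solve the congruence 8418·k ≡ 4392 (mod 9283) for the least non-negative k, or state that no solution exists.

3633

gcd(8418, 9283) = 1, so a unique solution mod 9283 exists.
8418⁻¹ ≡ 3241 (mod 9283).
k ≡ 3241·4392 ≡ 3633 (mod 9283).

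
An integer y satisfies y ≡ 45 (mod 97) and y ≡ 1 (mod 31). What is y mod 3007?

1985

97⁻¹ mod 31: 97×8 ≡ 1 (mod 31), so 97⁻¹ ≡ 8.
y = 45 + 97×((1 − 45)×8 mod 31) = 45 + 97×20 = 1985.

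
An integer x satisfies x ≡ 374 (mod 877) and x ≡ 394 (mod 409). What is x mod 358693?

877⁻¹ mod 409: 877×104 ≡ 1 (mod 409), so 877⁻¹ ≡ 104.
x = 374 + 877×((394 − 374)×104 mod 409) = 374 + 877×35 = 31069.

31069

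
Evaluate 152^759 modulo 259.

27

759 in binary is 1011110111, i.e. 759 = 512 + 128 + 64 + 32 + 16 + 4 + 2 + 1.
152^1 ≡ 152 (mod 259)
152^2 ≡ 152^2 = 23104 ≡ 53 (mod 259)
152^4 ≡ 53^2 = 2809 ≡ 219 (mod 259)
152^8 ≡ 219^2 = 47961 ≡ 46 (mod 259)
152^16 ≡ 46^2 = 2116 ≡ 44 (mod 259)
152^32 ≡ 44^2 = 1936 ≡ 123 (mod 259)
152^64 ≡ 123^2 = 15129 ≡ 107 (mod 259)
152^128 ≡ 107^2 = 11449 ≡ 53 (mod 259)
152^256 ≡ 53^2 = 2809 ≡ 219 (mod 259)
152^512 ≡ 219^2 = 47961 ≡ 46 (mod 259)
152^759 = 152^512 · 152^128 · 152^64 · 152^32 · 152^16 · 152^4 · 152^2 · 152^1 ≡ 46 · 53 · 107 · 123 · 44 · 219 · 53 · 152 (mod 259).
Accumulate the product:
46 · 53 = 2438 ≡ 107
107 · 107 = 11449 ≡ 53
53 · 123 = 6519 ≡ 44
44 · 44 = 1936 ≡ 123
123 · 219 = 26937 ≡ 1
1 · 53 = 53
53 · 152 = 8056 ≡ 27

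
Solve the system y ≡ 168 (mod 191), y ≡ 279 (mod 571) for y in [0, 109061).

191⁻¹ mod 571: 191·287 ≡ 1 (mod 571), so 191⁻¹ ≡ 287.
y = 168 + 191·((279 − 168)·287 mod 571) = 168 + 191·452 = 86500.

86500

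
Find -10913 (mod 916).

-10913 = -12·916 + 79, so -10913 ≡ 79 (mod 916).

79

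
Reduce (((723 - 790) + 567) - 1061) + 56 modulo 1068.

723 - 790 = -67 ≡ 1001 (mod 1068)
1001 + 567 = 1568 ≡ 500 (mod 1068)
500 - 1061 = -561 ≡ 507 (mod 1068)
507 + 56 = 563

563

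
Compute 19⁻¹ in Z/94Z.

By the extended Euclidean algorithm:
94 = 4*19 + 18
19 = 1*18 + 1
18 = 18*1 + 0
gcd(19, 94) = 1, so the inverse exists.
Bézout: 1 = −1*94 + 5*19.
So 19⁻¹ ≡ 5 (mod 94).

5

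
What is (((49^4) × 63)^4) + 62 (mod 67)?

35

(49)^4 ≡ 54 (mod 67)
54 × 63 = 3402 ≡ 52 (mod 67)
(52)^4 ≡ 40 (mod 67)
40 + 62 = 102 ≡ 35 (mod 67)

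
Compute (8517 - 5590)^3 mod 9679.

5845

8517 - 5590 = 2927
(2927)^3 ≡ 5845 (mod 9679)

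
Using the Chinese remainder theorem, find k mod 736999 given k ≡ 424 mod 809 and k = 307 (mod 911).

543263

809⁻¹ mod 911: 809×259 ≡ 1 (mod 911), so 809⁻¹ ≡ 259.
k = 424 + 809×((307 − 424)×259 mod 911) = 424 + 809×671 = 543263.
Check: 543263 mod 809 = 424, 543263 mod 911 = 307. ✓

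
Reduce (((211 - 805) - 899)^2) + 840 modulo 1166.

497

211 - 805 = -594 ≡ 572 (mod 1166)
572 - 899 = -327 ≡ 839 (mod 1166)
(839)^2 ≡ 823 (mod 1166)
823 + 840 = 1663 ≡ 497 (mod 1166)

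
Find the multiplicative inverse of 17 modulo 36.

17

36 = 2*17 + 2
17 = 8*2 + 1
2 = 2*1 + 0
gcd(17, 36) = 1, so the inverse exists.
Back-substitute for 1:
1 = 1*17 − 8*2
  = −8*36 + 17*17
So 17⁻¹ ≡ 17 (mod 36).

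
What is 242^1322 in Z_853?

Using repeated squaring:
1322 in binary is 10100101010, i.e. 1322 = 1024 + 256 + 32 + 8 + 2.
242^1 ≡ 242 (mod 853)
242^2 ≡ 242^2 = 58564 ≡ 560 (mod 853)
242^4 ≡ 560^2 = 313600 ≡ 549 (mod 853)
242^8 ≡ 549^2 = 301401 ≡ 292 (mod 853)
242^16 ≡ 292^2 = 85264 ≡ 817 (mod 853)
242^32 ≡ 817^2 = 667489 ≡ 443 (mod 853)
242^64 ≡ 443^2 = 196249 ≡ 59 (mod 853)
242^128 ≡ 59^2 = 3481 ≡ 69 (mod 853)
242^256 ≡ 69^2 = 4761 ≡ 496 (mod 853)
242^512 ≡ 496^2 = 246016 ≡ 352 (mod 853)
242^1024 ≡ 352^2 = 123904 ≡ 219 (mod 853)
242^1322 = 242^1024 × 242^256 × 242^32 × 242^8 × 242^2 ≡ 219 × 496 × 443 × 292 × 560 (mod 853).
Accumulate the product:
219 × 496 = 108624 ≡ 293
293 × 443 = 129799 ≡ 143
143 × 292 = 41756 ≡ 812
812 × 560 = 454720 ≡ 71

71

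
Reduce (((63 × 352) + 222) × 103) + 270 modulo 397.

297

63 × 352 = 22176 ≡ 341 (mod 397)
341 + 222 = 563 ≡ 166 (mod 397)
166 × 103 = 17098 ≡ 27 (mod 397)
27 + 270 = 297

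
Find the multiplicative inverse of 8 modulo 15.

2

15 = 1×8 + 7
8 = 1×7 + 1
7 = 7×1 + 0
gcd(8, 15) = 1, so the inverse exists.
Bézout: 1 = −1×15 + 2×8.
So 8⁻¹ ≡ 2 (mod 15).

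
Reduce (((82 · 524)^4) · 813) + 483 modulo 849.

82 · 524 = 42968 ≡ 518 (mod 849)
(518)^4 ≡ 751 (mod 849)
751 · 813 = 610563 ≡ 132 (mod 849)
132 + 483 = 615

615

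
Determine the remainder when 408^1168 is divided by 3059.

Compute successive squares:
1168 in binary is 10010010000, i.e. 1168 = 1024 + 128 + 16.
408^1 ≡ 408 (mod 3059)
408^2 ≡ 408^2 = 166464 ≡ 1278 (mod 3059)
408^4 ≡ 1278^2 = 1633284 ≡ 2837 (mod 3059)
408^8 ≡ 2837^2 = 8048569 ≡ 340 (mod 3059)
408^16 ≡ 340^2 = 115600 ≡ 2417 (mod 3059)
408^32 ≡ 2417^2 = 5841889 ≡ 2258 (mod 3059)
408^64 ≡ 2258^2 = 5098564 ≡ 2270 (mod 3059)
408^128 ≡ 2270^2 = 5152900 ≡ 1544 (mod 3059)
408^256 ≡ 1544^2 = 2383936 ≡ 975 (mod 3059)
408^512 ≡ 975^2 = 950625 ≡ 2335 (mod 3059)
408^1024 ≡ 2335^2 = 5452225 ≡ 1087 (mod 3059)
408^1168 = 408^1024 × 408^128 × 408^16 ≡ 1087 × 1544 × 2417 (mod 3059).
Accumulate the product:
1087 × 1544 = 1678328 ≡ 1996
1996 × 2417 = 4824332 ≡ 289

289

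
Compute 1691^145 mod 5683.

2779

Using repeated squaring:
145 in binary is 10010001, i.e. 145 = 128 + 16 + 1.
1691^1 ≡ 1691 (mod 5683)
1691^2 ≡ 1691^2 = 2859481 ≡ 932 (mod 5683)
1691^4 ≡ 932^2 = 868624 ≡ 4808 (mod 5683)
1691^8 ≡ 4808^2 = 23116864 ≡ 4103 (mod 5683)
1691^16 ≡ 4103^2 = 16834609 ≡ 1563 (mod 5683)
1691^32 ≡ 1563^2 = 2442969 ≡ 4962 (mod 5683)
1691^64 ≡ 4962^2 = 24621444 ≡ 2688 (mod 5683)
1691^128 ≡ 2688^2 = 7225344 ≡ 2251 (mod 5683)
1691^145 = 1691^128 × 1691^16 × 1691^1 ≡ 2251 × 1563 × 1691 (mod 5683).
Accumulate the product:
2251 × 1563 = 3518313 ≡ 536
536 × 1691 = 906376 ≡ 2779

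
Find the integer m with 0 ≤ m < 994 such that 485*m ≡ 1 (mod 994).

By the extended Euclidean algorithm:
994 = 2·485 + 24
485 = 20·24 + 5
24 = 4·5 + 4
5 = 1·4 + 1
4 = 4·1 + 0
gcd(485, 994) = 1, so the inverse exists.
Back-substitute for 1:
1 = 1·5 − 1·4
  = −1·24 + 5·5
  = 5·485 − 101·24
  = −101·994 + 207·485
So 485⁻¹ ≡ 207 (mod 994).

207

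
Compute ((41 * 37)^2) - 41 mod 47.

41 * 37 = 1517 ≡ 13 (mod 47)
(13)^2 ≡ 28 (mod 47)
28 - 41 = -13 ≡ 34 (mod 47)

34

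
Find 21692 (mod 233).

23

21692 = 93*233 + 23, so 21692 ≡ 23 (mod 233).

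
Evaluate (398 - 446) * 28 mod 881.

418

398 - 446 = -48 ≡ 833 (mod 881)
833 * 28 = 23324 ≡ 418 (mod 881)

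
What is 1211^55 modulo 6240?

Using repeated squaring:
1211^1 ≡ 1211 (mod 6240)
1211^2 ≡ 1211^2 = 1466521 ≡ 121 (mod 6240)
1211^4 ≡ 121^2 = 14641 ≡ 2161 (mod 6240)
1211^8 ≡ 2161^2 = 4669921 ≡ 2401 (mod 6240)
1211^16 ≡ 2401^2 = 5764801 ≡ 5281 (mod 6240)
1211^32 ≡ 5281^2 = 27888961 ≡ 2401 (mod 6240)
1211^55 = 1211^32 × 1211^16 × 1211^4 × 1211^2 × 1211^1 ≡ 2401 × 5281 × 2161 × 121 × 1211 (mod 6240).
Accumulate the product:
2401 × 5281 = 12679681 ≡ 1
1 × 2161 = 2161
2161 × 121 = 261481 ≡ 5641
5641 × 1211 = 6831251 ≡ 4691

4691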